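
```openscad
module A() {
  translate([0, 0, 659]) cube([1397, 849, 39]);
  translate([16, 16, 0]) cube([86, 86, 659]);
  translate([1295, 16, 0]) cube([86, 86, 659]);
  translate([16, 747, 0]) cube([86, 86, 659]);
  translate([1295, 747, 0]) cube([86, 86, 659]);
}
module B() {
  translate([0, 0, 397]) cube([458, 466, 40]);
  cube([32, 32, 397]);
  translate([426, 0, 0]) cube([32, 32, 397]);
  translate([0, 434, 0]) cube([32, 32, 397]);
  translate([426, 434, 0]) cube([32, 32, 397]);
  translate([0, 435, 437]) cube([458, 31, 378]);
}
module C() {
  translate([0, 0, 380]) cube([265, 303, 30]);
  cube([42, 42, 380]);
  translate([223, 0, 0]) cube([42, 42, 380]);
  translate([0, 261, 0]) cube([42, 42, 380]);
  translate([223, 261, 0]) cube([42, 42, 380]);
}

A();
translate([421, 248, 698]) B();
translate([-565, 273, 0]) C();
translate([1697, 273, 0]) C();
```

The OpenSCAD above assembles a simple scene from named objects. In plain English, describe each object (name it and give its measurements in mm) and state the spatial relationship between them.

A is a table: top 1397 mm (x) × 849 mm (y), 39 mm thick, upper face at z = 698 mm, on four 86×86 mm square legs, each inset 16 mm from the nearest pair of top edges, running from z = 0 to the bottom of the top.

B is a chair: 458×466 mm seat, 40 mm thick, top at z = 437 mm, on four 32 mm square corner legs flush with the seat edges. A 31 mm thick backrest slab spans the full seat width, extending 378 mm above the seat top, its back face flush with the seat's +y edge.

C is a simple wooden stool: a rectangular seat 265 mm (x) by 303 mm (y), 30 mm thick, top face at z = 410 mm, on four square legs, each 42×42 mm in cross-section. The legs rest on z = 0, each flush with a corner of the seat.

The chair is on top of the table. Two stools sit around the table at the −x, +x sides.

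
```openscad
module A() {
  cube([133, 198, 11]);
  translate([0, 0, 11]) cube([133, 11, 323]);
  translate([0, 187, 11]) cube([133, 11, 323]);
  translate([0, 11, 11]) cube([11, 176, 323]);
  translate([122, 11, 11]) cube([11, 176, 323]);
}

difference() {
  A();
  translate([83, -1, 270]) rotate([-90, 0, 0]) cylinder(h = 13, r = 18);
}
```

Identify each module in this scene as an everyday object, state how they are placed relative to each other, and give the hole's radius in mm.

The subtracted cylinder has r = 18 mm.

A is an open box. The open box has a circular hole through its front wall. The hole's radius is 18 mm.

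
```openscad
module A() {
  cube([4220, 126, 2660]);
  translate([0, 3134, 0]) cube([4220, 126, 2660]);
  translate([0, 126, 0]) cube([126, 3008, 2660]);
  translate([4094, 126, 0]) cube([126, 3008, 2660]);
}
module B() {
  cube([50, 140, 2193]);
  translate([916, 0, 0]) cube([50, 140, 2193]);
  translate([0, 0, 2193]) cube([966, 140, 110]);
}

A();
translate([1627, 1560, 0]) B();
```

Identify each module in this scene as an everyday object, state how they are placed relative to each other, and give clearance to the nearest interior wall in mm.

A is a house frame. B is a door frame. The door frame sits inside the house frame, centred. The clearance to the nearest interior wall is 1434 mm.

Clearances: x = 1501, y = 1434; minimum 1434 mm.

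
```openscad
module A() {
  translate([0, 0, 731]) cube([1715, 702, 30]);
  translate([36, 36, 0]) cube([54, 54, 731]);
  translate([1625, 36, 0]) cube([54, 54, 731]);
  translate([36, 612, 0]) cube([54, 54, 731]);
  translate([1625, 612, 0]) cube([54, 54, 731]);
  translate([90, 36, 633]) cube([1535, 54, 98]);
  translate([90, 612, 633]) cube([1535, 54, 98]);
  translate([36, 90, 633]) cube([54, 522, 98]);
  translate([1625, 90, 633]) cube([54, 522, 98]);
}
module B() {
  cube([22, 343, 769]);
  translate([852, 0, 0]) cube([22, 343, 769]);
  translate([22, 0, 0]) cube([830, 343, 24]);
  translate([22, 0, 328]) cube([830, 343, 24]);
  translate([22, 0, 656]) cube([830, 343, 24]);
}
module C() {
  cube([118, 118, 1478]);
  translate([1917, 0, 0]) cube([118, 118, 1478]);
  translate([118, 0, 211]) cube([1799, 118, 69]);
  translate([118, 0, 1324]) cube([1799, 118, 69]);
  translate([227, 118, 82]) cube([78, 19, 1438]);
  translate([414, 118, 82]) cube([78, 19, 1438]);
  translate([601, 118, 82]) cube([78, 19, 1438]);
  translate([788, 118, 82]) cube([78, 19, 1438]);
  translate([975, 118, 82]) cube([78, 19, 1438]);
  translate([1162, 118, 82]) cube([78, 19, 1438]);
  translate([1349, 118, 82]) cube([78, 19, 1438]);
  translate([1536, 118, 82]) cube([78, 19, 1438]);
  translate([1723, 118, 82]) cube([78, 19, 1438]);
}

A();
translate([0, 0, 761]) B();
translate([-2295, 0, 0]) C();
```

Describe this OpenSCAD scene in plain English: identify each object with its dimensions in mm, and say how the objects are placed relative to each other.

A is a rectangular dining table. The top is 1715×702×30 mm with its upper surface at z = 761 mm. It stands on four 54×54 mm square legs, each inset 36 mm from the nearest pair of top edges, running from the floor to the underside of the top. Four apron rails, 54 mm thick and 98 mm tall, run between adjacent legs with their top edges flush with the underside of the top and their outer faces flush with the legs' outer faces.

B is a bookshelf 874 mm wide overall, 343 mm deep and 769 mm tall. The two sides are 22 mm thick vertical panels. 3 horizontal shelves of 24 mm thickness span between the inner faces of the sides; the lowest shelf sits on the floor and shelves are stacked with a clear vertical gap of 304 mm between each pair.

C is a fence section. Two 118×118 mm posts, 1478 mm tall, stand on the floor with a clear span of 1799 mm between their inner faces. Two horizontal rails of 118×69 mm section span the gap between the posts with their undersides at z = 211 mm and z = 1324 mm, flush with the posts' −y face. 9 pickets, each 78 mm wide, 19 mm thick and 1438 mm tall, are fixed to the +y face of the rails with their bottoms at z = 82 mm, evenly spaced across the span with equal gaps (rounded down to the nearest mm) at the −x end and between each pair — any rounding remainder accumulates at the +x end.

The bookshelf is on top of the table. The fence section is on the floor beside the table on its −x side.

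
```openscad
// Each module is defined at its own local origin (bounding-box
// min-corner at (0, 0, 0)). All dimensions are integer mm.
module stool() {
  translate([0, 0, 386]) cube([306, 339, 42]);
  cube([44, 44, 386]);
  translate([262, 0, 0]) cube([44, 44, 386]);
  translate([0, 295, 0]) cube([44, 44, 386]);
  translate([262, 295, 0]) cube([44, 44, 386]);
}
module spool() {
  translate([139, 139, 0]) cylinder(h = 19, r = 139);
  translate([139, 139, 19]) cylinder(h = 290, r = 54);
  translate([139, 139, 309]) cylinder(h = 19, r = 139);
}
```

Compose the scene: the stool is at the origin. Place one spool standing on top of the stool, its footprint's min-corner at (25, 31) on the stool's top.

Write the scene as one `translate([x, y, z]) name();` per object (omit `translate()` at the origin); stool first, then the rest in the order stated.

stool();
translate([25, 31, 428]) spool();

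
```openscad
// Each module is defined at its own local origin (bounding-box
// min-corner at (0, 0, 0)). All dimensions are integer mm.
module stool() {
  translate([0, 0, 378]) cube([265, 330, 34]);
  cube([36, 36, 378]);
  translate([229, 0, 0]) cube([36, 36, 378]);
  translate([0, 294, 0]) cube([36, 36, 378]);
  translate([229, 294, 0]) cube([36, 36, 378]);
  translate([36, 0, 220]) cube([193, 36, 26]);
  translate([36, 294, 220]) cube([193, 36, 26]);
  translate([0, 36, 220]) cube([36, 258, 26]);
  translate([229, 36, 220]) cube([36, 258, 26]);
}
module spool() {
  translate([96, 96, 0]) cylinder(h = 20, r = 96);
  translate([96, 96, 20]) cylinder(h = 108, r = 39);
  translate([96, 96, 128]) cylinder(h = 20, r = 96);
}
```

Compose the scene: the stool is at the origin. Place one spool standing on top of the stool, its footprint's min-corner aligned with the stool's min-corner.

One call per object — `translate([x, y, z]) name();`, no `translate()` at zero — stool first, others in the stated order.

stool();
translate([0, 0, 412]) spool();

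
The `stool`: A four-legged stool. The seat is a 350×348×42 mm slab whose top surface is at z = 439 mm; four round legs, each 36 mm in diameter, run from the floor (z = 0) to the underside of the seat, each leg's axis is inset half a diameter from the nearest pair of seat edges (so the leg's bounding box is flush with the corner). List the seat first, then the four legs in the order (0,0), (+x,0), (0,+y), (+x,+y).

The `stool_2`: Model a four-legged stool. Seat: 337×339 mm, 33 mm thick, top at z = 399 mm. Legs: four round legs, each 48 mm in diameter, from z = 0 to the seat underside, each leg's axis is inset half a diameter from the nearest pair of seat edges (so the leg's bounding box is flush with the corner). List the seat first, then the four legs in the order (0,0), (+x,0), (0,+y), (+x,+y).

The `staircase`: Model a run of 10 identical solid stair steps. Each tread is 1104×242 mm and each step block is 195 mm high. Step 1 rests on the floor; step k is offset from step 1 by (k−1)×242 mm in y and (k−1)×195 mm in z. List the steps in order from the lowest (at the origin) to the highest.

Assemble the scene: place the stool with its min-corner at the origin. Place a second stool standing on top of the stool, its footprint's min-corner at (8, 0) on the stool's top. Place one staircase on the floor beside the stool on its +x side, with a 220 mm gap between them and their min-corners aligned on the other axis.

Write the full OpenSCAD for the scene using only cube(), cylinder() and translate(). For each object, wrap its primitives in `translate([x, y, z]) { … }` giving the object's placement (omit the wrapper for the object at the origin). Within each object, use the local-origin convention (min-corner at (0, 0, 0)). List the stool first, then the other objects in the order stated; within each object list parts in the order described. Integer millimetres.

translate([0, 0, 397]) cube([350, 348, 42]);
translate([18, 18, 0]) cylinder(h = 397, r = 18);
translate([332, 18, 0]) cylinder(h = 397, r = 18);
translate([18, 330, 0]) cylinder(h = 397, r = 18);
translate([332, 330, 0]) cylinder(h = 397, r = 18);
translate([8, 0, 439]) {
  translate([0, 0, 366]) cube([337, 339, 33]);
  translate([24, 24, 0]) cylinder(h = 366, r = 24);
  translate([313, 24, 0]) cylinder(h = 366, r = 24);
  translate([24, 315, 0]) cylinder(h = 366, r = 24);
  translate([313, 315, 0]) cylinder(h = 366, r = 24);
}
translate([570, 0, 0]) {
  cube([1104, 242, 195]);
  translate([0, 242, 195]) cube([1104, 242, 195]);
  translate([0, 484, 390]) cube([1104, 242, 195]);
  translate([0, 726, 585]) cube([1104, 242, 195]);
  translate([0, 968, 780]) cube([1104, 242, 195]);
  translate([0, 1210, 975]) cube([1104, 242, 195]);
  translate([0, 1452, 1170]) cube([1104, 242, 195]);
  translate([0, 1694, 1365]) cube([1104, 242, 195]);
  translate([0, 1936, 1560]) cube([1104, 242, 195]);
  translate([0, 2178, 1755]) cube([1104, 242, 195]);
}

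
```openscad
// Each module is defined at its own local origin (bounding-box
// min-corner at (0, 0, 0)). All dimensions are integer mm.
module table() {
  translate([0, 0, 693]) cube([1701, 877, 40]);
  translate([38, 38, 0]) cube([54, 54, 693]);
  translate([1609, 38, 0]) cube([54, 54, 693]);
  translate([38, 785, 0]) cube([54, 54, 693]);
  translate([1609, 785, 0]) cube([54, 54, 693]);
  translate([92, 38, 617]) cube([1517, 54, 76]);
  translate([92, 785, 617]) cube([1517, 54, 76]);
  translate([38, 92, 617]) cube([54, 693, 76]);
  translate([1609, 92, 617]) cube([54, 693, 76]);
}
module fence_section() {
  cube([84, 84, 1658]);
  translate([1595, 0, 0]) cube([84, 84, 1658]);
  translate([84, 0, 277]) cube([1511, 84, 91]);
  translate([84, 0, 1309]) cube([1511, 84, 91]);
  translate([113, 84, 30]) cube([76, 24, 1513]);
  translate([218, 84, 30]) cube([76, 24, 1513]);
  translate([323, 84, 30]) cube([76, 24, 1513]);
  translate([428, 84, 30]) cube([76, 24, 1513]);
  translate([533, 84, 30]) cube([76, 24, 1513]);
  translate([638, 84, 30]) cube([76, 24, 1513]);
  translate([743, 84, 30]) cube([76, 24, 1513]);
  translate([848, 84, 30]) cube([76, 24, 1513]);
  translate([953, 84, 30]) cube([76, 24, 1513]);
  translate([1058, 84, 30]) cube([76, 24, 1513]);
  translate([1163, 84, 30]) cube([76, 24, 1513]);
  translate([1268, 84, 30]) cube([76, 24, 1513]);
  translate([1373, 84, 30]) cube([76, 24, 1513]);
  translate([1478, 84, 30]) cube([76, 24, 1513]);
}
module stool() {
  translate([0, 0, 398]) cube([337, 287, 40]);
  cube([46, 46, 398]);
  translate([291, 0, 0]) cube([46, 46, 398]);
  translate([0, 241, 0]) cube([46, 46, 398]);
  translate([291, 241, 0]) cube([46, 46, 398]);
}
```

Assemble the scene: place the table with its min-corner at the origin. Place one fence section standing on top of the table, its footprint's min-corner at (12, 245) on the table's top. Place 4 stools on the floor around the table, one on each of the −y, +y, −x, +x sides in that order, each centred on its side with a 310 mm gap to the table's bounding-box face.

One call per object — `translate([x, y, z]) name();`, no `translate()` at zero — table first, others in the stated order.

table();
translate([12, 245, 733]) fence_section();
translate([682, -597, 0]) stool();
translate([682, 1187, 0]) stool();
translate([-647, 295, 0]) stool();
translate([2011, 295, 0]) stool();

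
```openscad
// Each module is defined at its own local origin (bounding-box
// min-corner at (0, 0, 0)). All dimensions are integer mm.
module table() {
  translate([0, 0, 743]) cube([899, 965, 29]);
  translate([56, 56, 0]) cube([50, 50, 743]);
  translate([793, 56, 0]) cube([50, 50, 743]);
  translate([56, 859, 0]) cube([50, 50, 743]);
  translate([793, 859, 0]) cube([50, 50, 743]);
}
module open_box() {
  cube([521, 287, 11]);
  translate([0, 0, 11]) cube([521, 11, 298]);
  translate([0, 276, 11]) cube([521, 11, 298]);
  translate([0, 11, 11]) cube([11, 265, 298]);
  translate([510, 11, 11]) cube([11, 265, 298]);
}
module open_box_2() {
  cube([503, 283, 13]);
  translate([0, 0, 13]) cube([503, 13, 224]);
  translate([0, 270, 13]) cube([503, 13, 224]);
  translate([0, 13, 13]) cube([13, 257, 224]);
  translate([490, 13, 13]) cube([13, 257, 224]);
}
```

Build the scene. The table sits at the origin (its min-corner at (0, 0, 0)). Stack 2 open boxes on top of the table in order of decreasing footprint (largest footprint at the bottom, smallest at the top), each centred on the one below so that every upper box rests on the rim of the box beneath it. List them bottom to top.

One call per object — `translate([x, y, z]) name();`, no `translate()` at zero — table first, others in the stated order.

table();
translate([189, 339, 772]) open_box();
translate([198, 341, 1081]) open_box_2();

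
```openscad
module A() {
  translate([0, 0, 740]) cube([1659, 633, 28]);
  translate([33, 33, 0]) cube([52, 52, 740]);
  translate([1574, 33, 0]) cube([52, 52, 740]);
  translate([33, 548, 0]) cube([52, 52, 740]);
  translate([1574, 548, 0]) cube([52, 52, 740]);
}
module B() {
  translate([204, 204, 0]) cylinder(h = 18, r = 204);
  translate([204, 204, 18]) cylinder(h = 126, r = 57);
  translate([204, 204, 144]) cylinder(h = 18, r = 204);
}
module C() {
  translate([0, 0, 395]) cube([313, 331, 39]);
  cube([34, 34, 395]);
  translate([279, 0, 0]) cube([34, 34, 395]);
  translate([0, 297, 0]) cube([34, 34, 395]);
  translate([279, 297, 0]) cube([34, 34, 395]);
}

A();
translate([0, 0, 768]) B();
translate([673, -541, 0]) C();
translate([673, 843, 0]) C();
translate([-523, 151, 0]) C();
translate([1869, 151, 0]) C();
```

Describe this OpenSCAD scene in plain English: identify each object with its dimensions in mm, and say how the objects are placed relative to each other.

A is a table with a 1659×633 mm rectangular top, 28 mm thick, top surface at z = 768 mm, supported by four 52×52 mm square legs, each inset 33 mm from the nearest pair of top edges, running from the floor.

B is a spool: two coaxial disc flanges of radius 204 mm and thickness 18 mm, joined by a core cylinder of radius 57 mm and height 126 mm. The lower flange rests on z = 0 and the three cylinders share a vertical axis.

C is a four-legged stool. The seat is 313×331 mm, 39 mm thick, top at z = 434 mm. It stands on four square legs, each 34×34 mm in cross-section, from z = 0 to the seat underside, each flush with a corner of the seat.

The spool is on top of the table. Four stools sit around the table at the −y, +y, −x, +x sides.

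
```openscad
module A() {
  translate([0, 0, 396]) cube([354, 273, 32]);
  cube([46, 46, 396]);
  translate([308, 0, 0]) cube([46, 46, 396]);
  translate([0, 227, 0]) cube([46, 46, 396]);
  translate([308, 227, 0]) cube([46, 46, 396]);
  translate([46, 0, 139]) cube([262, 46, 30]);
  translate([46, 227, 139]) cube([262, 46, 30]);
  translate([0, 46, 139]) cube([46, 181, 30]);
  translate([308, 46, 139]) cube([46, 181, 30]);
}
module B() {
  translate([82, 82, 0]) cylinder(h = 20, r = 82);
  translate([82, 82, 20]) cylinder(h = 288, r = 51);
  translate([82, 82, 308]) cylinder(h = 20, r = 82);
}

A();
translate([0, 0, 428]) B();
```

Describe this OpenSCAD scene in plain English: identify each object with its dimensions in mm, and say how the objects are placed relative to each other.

A is a simple wooden stool: a rectangular seat 354 mm (x) by 273 mm (y), 32 mm thick, top face at z = 428 mm, on four square legs, each 46×46 mm in cross-section. The legs rest on z = 0, each flush with a corner of the seat. Four stretchers, 46 mm wide and 30 mm tall, connect adjacent legs with their undersides at z = 139 mm, each running between the inner faces of the legs it joins and aligned with the legs' outer faces on the other axis.

B is a spool: two coaxial disc flanges of radius 82 mm and thickness 20 mm, joined by a core cylinder of radius 51 mm and height 288 mm. The lower flange rests on z = 0 and the three cylinders share a vertical axis.

The spool is on top of the stool.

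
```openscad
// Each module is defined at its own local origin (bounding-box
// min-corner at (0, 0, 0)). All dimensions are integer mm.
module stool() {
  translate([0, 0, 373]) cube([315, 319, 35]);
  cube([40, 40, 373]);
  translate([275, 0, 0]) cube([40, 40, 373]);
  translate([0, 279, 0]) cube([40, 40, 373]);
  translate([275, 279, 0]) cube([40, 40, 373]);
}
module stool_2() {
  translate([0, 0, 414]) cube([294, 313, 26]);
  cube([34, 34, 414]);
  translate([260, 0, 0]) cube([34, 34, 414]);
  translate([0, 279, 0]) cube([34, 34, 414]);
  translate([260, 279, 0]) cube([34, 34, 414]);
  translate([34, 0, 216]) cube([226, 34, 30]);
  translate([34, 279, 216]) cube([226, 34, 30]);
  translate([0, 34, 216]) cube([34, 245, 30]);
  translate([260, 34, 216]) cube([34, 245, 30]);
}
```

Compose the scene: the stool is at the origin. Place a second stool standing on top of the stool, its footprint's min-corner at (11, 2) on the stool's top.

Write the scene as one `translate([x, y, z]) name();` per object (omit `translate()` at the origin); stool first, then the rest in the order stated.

stool();
translate([11, 2, 408]) stool_2();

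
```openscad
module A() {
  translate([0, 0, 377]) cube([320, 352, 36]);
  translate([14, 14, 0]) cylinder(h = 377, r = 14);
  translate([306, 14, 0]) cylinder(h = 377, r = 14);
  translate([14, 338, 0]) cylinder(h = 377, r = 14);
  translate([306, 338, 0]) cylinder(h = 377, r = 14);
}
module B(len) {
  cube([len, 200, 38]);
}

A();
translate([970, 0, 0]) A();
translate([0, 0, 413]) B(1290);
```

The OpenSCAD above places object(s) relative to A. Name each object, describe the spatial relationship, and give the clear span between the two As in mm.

A is a stool. B is a beam. A beam spans the tops of two stools. The clear span between the two stools is 650 mm.

Second stool starts at x = 970; first ends at x = 320; clear span = 970 − 320 = 650 mm.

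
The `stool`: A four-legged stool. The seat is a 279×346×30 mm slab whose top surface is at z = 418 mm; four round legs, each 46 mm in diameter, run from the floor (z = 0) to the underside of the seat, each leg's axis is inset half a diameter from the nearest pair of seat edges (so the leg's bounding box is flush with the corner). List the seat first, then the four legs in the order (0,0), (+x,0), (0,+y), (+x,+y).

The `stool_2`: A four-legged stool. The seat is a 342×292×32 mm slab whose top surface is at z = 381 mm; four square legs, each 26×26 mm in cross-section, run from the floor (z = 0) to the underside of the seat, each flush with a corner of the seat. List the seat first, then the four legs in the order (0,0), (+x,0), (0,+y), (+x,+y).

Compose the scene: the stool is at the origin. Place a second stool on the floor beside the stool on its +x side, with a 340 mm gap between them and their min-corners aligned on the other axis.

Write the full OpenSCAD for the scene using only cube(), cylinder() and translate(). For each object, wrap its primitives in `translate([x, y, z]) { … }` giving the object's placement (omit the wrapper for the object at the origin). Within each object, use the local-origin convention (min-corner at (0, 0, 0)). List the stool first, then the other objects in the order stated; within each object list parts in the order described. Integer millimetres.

translate([0, 0, 388]) cube([279, 346, 30]);
translate([23, 23, 0]) cylinder(h = 388, r = 23);
translate([256, 23, 0]) cylinder(h = 388, r = 23);
translate([23, 323, 0]) cylinder(h = 388, r = 23);
translate([256, 323, 0]) cylinder(h = 388, r = 23);
translate([619, 0, 0]) {
  translate([0, 0, 349]) cube([342, 292, 32]);
  cube([26, 26, 349]);
  translate([316, 0, 0]) cube([26, 26, 349]);
  translate([0, 266, 0]) cube([26, 26, 349]);
  translate([316, 266, 0]) cube([26, 26, 349]);
}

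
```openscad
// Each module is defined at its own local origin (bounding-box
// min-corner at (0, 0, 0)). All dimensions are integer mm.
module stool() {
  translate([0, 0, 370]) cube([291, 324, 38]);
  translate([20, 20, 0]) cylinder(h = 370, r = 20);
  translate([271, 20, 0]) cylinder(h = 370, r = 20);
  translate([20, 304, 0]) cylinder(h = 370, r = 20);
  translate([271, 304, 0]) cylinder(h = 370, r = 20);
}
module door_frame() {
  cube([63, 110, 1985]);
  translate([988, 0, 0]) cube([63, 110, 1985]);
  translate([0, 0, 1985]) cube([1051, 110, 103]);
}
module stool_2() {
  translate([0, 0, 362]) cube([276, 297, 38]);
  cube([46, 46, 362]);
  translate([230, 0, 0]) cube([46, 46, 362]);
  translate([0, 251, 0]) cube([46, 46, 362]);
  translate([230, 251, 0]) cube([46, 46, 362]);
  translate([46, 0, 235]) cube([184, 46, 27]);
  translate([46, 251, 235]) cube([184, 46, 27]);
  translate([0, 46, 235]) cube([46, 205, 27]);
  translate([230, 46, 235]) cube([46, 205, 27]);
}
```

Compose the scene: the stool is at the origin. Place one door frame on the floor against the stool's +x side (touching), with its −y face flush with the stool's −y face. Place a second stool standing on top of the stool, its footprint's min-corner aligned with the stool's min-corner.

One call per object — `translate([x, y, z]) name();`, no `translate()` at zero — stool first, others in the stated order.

stool();
translate([291, 0, 0]) door_frame();
translate([0, 0, 408]) stool_2();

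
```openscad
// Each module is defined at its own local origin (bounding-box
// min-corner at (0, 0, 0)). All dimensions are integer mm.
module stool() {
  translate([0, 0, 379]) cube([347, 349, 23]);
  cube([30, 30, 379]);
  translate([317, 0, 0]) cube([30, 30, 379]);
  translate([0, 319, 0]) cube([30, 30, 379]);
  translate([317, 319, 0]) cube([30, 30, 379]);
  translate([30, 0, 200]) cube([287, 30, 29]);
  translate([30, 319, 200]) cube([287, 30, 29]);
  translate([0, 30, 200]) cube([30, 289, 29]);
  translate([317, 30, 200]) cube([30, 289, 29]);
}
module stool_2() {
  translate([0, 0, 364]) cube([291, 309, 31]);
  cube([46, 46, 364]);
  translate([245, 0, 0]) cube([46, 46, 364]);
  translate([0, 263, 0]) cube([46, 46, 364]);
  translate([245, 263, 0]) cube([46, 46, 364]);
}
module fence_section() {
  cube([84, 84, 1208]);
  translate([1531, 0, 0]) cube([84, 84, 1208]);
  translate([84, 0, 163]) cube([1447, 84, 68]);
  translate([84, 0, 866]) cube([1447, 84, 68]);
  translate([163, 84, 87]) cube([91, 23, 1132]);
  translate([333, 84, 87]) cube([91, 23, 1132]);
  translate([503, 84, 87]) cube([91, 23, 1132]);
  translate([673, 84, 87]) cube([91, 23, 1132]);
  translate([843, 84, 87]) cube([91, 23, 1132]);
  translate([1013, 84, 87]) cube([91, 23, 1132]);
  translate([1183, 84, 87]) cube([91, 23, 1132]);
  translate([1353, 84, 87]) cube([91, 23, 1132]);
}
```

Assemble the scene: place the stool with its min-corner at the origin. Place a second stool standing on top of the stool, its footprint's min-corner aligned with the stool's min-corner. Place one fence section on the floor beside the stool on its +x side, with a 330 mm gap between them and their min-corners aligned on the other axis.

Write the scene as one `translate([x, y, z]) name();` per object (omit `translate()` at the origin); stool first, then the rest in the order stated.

stool();
translate([0, 0, 402]) stool_2();
translate([677, 0, 0]) fence_section();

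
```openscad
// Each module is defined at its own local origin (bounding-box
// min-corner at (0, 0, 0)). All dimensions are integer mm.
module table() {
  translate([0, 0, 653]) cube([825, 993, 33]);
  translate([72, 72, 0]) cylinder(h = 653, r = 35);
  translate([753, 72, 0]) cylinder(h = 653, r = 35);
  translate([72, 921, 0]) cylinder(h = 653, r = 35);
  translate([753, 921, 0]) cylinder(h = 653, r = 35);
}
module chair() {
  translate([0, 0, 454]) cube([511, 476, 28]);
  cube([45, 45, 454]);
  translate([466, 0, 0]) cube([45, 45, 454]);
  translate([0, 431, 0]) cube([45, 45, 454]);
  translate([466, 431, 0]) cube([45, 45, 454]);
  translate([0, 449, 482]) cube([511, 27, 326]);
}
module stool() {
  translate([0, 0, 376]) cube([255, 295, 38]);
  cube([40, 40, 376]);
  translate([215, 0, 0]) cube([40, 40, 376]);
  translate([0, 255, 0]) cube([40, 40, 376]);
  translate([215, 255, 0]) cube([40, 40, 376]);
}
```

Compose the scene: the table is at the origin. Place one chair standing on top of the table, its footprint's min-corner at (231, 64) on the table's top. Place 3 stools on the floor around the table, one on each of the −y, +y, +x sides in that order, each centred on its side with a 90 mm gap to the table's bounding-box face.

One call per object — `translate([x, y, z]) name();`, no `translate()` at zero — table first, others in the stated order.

table();
translate([231, 64, 686]) chair();
translate([285, -385, 0]) stool();
translate([285, 1083, 0]) stool();
translate([915, 349, 0]) stool();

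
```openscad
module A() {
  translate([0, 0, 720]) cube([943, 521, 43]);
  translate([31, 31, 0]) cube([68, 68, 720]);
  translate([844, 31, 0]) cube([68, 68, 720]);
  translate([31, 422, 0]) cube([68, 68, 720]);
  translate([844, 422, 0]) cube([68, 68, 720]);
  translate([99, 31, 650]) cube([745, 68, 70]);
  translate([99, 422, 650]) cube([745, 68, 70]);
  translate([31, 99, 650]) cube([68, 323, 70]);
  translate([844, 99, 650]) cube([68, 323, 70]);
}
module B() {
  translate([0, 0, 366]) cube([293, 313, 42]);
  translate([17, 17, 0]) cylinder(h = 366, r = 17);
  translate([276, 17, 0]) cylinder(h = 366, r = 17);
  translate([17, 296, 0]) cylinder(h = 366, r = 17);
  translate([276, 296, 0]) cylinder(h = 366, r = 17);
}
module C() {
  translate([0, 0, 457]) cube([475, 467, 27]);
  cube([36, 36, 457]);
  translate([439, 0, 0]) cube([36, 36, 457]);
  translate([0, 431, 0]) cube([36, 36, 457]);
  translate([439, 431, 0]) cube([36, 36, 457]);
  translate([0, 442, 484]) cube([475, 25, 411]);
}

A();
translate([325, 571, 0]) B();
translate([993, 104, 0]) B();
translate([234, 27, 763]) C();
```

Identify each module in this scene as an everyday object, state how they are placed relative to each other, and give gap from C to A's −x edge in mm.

The chair's min-x is at 234; the table's min-x is 0; gap = 234 mm.

A is a table. B is a stool. C is a chair. Two stools sit around the table at the +y, +x sides. The chair is on top of the table, centred. The gap from the chair to the table's −x edge is 234 mm.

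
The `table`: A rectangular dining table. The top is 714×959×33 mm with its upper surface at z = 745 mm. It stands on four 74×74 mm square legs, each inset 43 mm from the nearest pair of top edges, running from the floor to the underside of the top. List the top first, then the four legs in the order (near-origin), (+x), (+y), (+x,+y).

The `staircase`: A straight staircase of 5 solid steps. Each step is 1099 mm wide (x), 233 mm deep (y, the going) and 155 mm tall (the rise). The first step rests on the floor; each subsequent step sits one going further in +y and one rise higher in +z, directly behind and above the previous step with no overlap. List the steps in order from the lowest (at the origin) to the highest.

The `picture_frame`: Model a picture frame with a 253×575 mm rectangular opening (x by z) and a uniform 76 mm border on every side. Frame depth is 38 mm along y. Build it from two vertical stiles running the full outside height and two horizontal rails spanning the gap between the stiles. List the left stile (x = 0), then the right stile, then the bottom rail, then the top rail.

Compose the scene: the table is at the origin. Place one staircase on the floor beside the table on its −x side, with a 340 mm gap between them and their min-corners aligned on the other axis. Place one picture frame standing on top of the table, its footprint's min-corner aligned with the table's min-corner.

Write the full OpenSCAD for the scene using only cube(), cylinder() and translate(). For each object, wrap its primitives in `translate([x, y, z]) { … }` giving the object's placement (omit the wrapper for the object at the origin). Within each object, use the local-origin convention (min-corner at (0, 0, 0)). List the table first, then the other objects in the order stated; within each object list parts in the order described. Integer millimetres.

translate([0, 0, 712]) cube([714, 959, 33]);
translate([43, 43, 0]) cube([74, 74, 712]);
translate([597, 43, 0]) cube([74, 74, 712]);
translate([43, 842, 0]) cube([74, 74, 712]);
translate([597, 842, 0]) cube([74, 74, 712]);
translate([-1439, 0, 0]) {
  cube([1099, 233, 155]);
  translate([0, 233, 155]) cube([1099, 233, 155]);
  translate([0, 466, 310]) cube([1099, 233, 155]);
  translate([0, 699, 465]) cube([1099, 233, 155]);
  translate([0, 932, 620]) cube([1099, 233, 155]);
}
translate([0, 0, 745]) {
  cube([76, 38, 727]);
  translate([329, 0, 0]) cube([76, 38, 727]);
  translate([76, 0, 0]) cube([253, 38, 76]);
  translate([76, 0, 651]) cube([253, 38, 76]);
}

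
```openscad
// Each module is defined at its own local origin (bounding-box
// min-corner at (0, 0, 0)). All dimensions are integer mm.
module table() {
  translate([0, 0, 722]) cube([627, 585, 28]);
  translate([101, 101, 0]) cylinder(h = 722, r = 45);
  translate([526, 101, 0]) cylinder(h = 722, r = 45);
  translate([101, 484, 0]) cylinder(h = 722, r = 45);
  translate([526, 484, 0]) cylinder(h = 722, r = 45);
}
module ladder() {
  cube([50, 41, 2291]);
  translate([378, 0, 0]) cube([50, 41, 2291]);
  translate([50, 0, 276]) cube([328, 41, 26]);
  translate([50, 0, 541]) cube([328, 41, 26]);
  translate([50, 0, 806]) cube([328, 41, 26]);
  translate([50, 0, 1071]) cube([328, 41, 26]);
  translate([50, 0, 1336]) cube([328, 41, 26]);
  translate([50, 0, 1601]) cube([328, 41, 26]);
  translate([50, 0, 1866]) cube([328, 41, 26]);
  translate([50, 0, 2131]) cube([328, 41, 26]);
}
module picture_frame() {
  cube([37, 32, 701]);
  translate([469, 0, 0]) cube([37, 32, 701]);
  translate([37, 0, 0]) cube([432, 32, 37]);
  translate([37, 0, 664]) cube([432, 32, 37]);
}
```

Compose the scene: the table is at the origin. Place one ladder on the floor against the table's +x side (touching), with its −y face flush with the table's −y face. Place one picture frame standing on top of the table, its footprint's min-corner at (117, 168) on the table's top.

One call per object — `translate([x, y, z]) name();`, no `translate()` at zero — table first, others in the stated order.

table();
translate([627, 0, 0]) ladder();
translate([117, 168, 750]) picture_frame();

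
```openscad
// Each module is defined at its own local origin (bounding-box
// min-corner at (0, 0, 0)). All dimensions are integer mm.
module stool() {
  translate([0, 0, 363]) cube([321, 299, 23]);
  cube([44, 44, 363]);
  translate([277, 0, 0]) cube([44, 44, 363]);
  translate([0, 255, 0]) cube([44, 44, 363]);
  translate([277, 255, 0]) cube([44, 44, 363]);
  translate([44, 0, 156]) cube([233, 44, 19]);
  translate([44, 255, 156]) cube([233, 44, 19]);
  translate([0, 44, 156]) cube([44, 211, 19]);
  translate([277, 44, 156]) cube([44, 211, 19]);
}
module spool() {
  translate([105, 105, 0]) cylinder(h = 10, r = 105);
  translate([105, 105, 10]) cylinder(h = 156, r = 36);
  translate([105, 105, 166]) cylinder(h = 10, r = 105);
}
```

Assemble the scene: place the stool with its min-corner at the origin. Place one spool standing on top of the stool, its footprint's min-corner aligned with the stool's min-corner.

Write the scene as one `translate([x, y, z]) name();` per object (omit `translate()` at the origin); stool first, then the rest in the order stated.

stool();
translate([0, 0, 386]) spool();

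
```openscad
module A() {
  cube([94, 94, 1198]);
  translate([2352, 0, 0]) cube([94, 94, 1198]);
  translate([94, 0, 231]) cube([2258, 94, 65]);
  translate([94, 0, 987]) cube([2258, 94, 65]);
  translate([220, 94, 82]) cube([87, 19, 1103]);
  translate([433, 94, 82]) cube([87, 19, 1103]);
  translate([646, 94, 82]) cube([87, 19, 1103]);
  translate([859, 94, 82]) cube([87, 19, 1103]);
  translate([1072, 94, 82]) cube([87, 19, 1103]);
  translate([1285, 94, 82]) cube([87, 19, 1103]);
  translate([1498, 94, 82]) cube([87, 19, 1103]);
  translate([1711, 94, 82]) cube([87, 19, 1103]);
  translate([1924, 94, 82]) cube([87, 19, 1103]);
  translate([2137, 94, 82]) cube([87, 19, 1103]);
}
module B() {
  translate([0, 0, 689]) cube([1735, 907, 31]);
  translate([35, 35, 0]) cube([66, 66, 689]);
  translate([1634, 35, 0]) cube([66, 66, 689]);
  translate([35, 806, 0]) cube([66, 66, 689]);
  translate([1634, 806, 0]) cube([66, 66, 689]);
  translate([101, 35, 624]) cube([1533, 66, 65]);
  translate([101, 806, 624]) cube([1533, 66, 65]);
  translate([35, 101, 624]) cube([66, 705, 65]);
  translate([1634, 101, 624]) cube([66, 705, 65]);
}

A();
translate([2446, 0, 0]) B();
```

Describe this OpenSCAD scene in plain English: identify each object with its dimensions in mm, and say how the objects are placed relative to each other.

A is a fence section. Two 94×94 mm posts, 1198 mm tall, stand on the floor with a clear span of 2258 mm between their inner faces. Two horizontal rails of 94×65 mm section span the gap between the posts with their undersides at z = 231 mm and z = 987 mm, flush with the posts' −y face. 10 pickets, each 87 mm wide, 19 mm thick and 1103 mm tall, are fixed to the +y face of the rails with their bottoms at z = 82 mm, evenly spaced across the span with equal gaps (rounded down to the nearest mm) at the −x end and between each pair — any rounding remainder accumulates at the +x end.

B is a table with a 1735×907 mm rectangular top, 31 mm thick, top surface at z = 720 mm, supported by four 66×66 mm square legs, each inset 35 mm from the nearest pair of top edges, running from the floor. Four apron rails, 66 mm thick and 65 mm tall, run between adjacent legs with their top edges flush with the underside of the top and their outer faces flush with the legs' outer faces.

The table is against the fence section's +x side, with their −y faces flush.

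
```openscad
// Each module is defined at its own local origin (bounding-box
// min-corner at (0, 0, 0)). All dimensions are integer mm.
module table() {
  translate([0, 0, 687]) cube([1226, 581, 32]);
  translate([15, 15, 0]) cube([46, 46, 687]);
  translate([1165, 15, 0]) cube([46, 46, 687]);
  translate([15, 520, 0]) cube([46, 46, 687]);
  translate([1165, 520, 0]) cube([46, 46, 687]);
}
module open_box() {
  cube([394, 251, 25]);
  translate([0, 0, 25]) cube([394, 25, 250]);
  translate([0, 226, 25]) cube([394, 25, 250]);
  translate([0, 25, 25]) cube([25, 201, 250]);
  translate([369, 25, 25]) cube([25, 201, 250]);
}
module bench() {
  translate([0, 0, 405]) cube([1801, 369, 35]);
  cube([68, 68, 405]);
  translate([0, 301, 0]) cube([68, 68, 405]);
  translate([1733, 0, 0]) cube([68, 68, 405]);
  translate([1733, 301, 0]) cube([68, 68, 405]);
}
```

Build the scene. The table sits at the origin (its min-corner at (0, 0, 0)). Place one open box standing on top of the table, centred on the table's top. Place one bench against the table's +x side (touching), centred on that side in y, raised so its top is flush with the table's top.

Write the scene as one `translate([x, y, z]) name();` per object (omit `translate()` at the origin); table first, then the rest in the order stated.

table();
translate([416, 165, 719]) open_box();
translate([1226, 106, 279]) bench();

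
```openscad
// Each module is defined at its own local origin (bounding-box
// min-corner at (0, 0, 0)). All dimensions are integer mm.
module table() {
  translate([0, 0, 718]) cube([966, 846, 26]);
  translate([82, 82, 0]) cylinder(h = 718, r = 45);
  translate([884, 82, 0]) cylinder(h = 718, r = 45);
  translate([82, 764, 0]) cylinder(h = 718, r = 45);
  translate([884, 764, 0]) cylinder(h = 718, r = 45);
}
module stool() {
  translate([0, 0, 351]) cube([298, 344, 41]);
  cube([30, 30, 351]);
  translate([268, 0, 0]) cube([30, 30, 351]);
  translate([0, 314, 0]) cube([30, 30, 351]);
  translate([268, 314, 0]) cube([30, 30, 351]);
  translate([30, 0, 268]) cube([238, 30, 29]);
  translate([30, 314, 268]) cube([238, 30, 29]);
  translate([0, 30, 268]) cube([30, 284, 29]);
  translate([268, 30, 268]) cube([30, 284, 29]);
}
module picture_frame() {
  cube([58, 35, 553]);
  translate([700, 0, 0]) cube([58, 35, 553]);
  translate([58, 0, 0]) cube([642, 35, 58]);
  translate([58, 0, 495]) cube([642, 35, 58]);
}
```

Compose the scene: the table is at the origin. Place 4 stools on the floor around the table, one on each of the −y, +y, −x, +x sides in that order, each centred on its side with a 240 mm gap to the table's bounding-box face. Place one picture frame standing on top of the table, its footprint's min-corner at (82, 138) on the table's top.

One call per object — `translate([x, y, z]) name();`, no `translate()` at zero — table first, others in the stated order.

table();
translate([334, -584, 0]) stool();
translate([334, 1086, 0]) stool();
translate([-538, 251, 0]) stool();
translate([1206, 251, 0]) stool();
translate([82, 138, 744]) picture_frame();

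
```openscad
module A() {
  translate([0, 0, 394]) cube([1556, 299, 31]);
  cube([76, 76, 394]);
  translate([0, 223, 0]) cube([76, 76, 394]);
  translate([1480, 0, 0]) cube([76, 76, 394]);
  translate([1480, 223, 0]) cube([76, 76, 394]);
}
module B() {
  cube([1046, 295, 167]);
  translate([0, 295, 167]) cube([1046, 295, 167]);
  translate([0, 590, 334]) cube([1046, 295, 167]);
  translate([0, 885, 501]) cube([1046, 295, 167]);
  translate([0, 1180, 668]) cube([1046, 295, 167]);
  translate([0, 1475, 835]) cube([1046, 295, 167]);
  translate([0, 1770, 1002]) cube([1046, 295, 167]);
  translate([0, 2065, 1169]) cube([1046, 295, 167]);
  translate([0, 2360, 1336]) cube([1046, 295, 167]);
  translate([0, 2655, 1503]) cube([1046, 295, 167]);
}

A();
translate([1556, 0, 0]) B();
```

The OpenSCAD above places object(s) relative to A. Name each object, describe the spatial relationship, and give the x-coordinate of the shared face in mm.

The bench's +x face and the staircase's −x face are both at x = 1556 mm.

A is a bench. B is a staircase. The staircase is against the bench's +x side, with their −y faces flush. The x-coordinate of the shared face is 1556 mm.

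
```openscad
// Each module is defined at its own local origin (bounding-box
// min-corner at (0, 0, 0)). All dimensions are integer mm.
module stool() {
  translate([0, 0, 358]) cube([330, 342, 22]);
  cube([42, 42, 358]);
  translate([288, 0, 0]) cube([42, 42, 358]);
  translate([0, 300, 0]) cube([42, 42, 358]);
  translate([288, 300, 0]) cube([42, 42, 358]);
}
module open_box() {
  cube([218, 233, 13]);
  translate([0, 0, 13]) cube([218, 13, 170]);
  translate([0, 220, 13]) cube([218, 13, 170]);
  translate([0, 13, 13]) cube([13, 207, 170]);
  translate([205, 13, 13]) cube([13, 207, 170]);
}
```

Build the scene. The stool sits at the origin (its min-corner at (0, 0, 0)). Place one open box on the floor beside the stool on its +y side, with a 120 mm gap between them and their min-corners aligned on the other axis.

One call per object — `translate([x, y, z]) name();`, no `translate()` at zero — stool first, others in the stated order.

stool();
translate([0, 462, 0]) open_box();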